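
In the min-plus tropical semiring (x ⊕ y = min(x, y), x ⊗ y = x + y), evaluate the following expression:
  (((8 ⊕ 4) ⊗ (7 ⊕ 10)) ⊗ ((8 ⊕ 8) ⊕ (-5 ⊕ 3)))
(((8 ⊕ 4) ⊗ (7 ⊕ 10)) ⊗ ((8 ⊕ 8) ⊕ (-5 ⊕ 3))) = 6

Expand innermost to outermost. Recall ⊕ takes the minimum of its arguments and ⊗ takes their sum. Working out the expression (((8 ⊕ 4) ⊗ (7 ⊕ 10)) ⊗ ((8 ⊕ 8) ⊕ (-5 ⊕ 3))) gives 6.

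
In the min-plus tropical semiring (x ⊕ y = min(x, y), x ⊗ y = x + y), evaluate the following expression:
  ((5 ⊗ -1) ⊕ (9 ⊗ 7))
((5 ⊗ -1) ⊕ (9 ⊗ 7)) = 4

Expand innermost to outermost. Recall ⊕ takes the minimum of its arguments and ⊗ takes their sum. Working out the expression ((5 ⊗ -1) ⊕ (9 ⊗ 7)) gives 4.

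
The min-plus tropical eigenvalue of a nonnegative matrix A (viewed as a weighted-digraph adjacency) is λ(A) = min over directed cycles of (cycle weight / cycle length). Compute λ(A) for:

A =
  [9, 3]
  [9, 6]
λ(A) = 6

Enumerate directed cycles and compute their means (weight / length). Sample:
  cycle 0 → 0: weight = 9, length = 1, mean = 9/1 ≈ 9.000
  cycle 1 → 1: weight = 6, length = 1, mean = 6/1 ≈ 6.000
  cycle 0 → 1 → 0: weight = 12, length = 2, mean = 12/2 ≈ 6.000
  cycle 1 → 0 → 1: weight = 12, length = 2, mean = 12/2 ≈ 6.000
Minimum mean = 6.000, attained e.g. along the cycle 1 → 1 with weight 6 and length 1. So λ(A) = 6/1 = 6.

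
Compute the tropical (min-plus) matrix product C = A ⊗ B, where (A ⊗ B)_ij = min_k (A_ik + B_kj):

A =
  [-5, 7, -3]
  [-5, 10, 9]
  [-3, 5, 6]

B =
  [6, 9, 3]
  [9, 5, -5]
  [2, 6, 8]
A ⊗ B =
  [-1, 3, -2]
  [1, 4, -2]
  [3, 6, 0]

Apply the min-plus product entry-by-entry:
  C[0][0] = min over k of (A[0][0] + B[0][0] = -5 + 6 = 1, A[0][1] + B[1][0] = 7 + 9 = 16, A[0][2] + B[2][0] = -3 + 2 = -1) = -1 (attained at k = 2)
  C[0][1] = min over k of (A[0][0] + B[0][1] = -5 + 9 = 4, A[0][1] + B[1][1] = 7 + 5 = 12, A[0][2] + B[2][1] = -3 + 6 = 3) = 3 (attained at k = 2)
  C[0][2] = min over k of (A[0][0] + B[0][2] = -5 + 3 = -2, A[0][1] + B[1][2] = 7 + -5 = 2, A[0][2] + B[2][2] = -3 + 8 = 5) = -2 (attained at k = 0)
  C[1][0] = min over k of (A[1][0] + B[0][0] = -5 + 6 = 1, A[1][1] + B[1][0] = 10 + 9 = 19, A[1][2] + B[2][0] = 9 + 2 = 11) = 1 (attained at k = 0)
  C[1][1] = min over k of (A[1][0] + B[0][1] = -5 + 9 = 4, A[1][1] + B[1][1] = 10 + 5 = 15, A[1][2] + B[2][1] = 9 + 6 = 15) = 4 (attained at k = 0)
  C[1][2] = min over k of (A[1][0] + B[0][2] = -5 + 3 = -2, A[1][1] + B[1][2] = 10 + -5 = 5, A[1][2] + B[2][2] = 9 + 8 = 17) = -2 (attained at k = 0)
  C[2][0] = min over k of (A[2][0] + B[0][0] = -3 + 6 = 3, A[2][1] + B[1][0] = 5 + 9 = 14, A[2][2] + B[2][0] = 6 + 2 = 8) = 3 (attained at k = 0)
  C[2][1] = min over k of (A[2][0] + B[0][1] = -3 + 9 = 6, A[2][1] + B[1][1] = 5 + 5 = 10, A[2][2] + B[2][1] = 6 + 6 = 12) = 6 (attained at k = 0)
  C[2][2] = min over k of (A[2][0] + B[0][2] = -3 + 3 = 0, A[2][1] + B[1][2] = 5 + -5 = 0, A[2][2] + B[2][2] = 6 + 8 = 14) = 0 (attained at k = 0)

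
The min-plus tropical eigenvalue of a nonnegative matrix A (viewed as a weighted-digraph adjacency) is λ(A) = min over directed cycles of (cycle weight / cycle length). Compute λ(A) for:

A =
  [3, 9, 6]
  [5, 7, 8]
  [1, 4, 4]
λ(A) = 3

Enumerate directed cycles and compute their means (weight / length). Sample:
  cycle 0 → 0: weight = 3, length = 1, mean = 3/1 ≈ 3.000
  cycle 1 → 1: weight = 7, length = 1, mean = 7/1 ≈ 7.000
  cycle 2 → 2: weight = 4, length = 1, mean = 4/1 ≈ 4.000
  cycle 0 → 1 → 0: weight = 14, length = 2, mean = 14/2 ≈ 7.000
  cycle 0 → 2 → 0: weight = 7, length = 2, mean = 7/2 ≈ 3.500
  cycle 1 → 0 → 1: weight = 14, length = 2, mean = 14/2 ≈ 7.000
Minimum mean = 3.000, attained e.g. along the cycle 0 → 0 with weight 3 and length 1. So λ(A) = 3/1 = 3.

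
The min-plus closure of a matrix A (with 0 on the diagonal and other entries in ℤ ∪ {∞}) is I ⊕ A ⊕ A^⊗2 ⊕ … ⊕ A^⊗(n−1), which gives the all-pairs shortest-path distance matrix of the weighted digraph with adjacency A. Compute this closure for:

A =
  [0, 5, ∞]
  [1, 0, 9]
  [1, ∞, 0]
Closure =
  [0, 5, 14]
  [1, 0, 9]
  [1, 6, 0]

This is the Floyd-Warshall all-pairs shortest-path computation. For each intermediate vertex k = 0, 1, …, 2, update dist[i][j] ← min(dist[i][j], dist[i][k] + dist[k][j]). The final matrix gives, for each (i, j), the minimum total weight of any directed path from i to j (possibly empty when i = j).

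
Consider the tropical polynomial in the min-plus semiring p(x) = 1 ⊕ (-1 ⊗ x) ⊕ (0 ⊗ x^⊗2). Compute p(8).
p(8) = 1

A tropical monomial a ⊗ x^⊗i evaluates to a + i · x. Evaluating each term at x = 8:
  Term 0 contributes 1 + 0 · 8 = 1
  Term 1 contributes -1 + 1 · 8 = 7
  Term 2 contributes 0 + 2 · 8 = 16
p(8) = ⊕ of these = min[1, 7, 16] = 1.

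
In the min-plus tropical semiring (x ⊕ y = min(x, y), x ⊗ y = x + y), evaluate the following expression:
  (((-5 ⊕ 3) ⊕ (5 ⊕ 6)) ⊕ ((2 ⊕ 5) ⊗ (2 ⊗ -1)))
(((-5 ⊕ 3) ⊕ (5 ⊕ 6)) ⊕ ((2 ⊕ 5) ⊗ (2 ⊗ -1))) = -5

Expand innermost to outermost. Recall ⊕ takes the minimum of its arguments and ⊗ takes their sum. Working out the expression (((-5 ⊕ 3) ⊕ (5 ⊕ 6)) ⊕ ((2 ⊕ 5) ⊗ (2 ⊗ -1))) gives -5.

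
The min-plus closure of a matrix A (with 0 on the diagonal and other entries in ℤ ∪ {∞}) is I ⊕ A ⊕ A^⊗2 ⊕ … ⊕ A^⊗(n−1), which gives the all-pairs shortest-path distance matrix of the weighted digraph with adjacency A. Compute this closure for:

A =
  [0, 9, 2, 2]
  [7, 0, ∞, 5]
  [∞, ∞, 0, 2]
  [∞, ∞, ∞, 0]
Closure =
  [0, 9, 2, 2]
  [7, 0, 9, 5]
  [∞, ∞, 0, 2]
  [∞, ∞, ∞, 0]

This is the Floyd-Warshall all-pairs shortest-path computation. For each intermediate vertex k = 0, 1, …, 3, update dist[i][j] ← min(dist[i][j], dist[i][k] + dist[k][j]). The final matrix gives, for each (i, j), the minimum total weight of any directed path from i to j (possibly empty when i = j).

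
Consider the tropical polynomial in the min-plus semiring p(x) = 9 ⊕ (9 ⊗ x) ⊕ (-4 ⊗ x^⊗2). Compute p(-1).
p(-1) = -6

A tropical monomial a ⊗ x^⊗i evaluates to a + i · x. Evaluating each term at x = -1:
  Term 0 contributes 9 + 0 · -1 = 9
  Term 1 contributes 9 + 1 · -1 = 8
  Term 2 contributes -4 + 2 · -1 = -6
p(-1) = ⊕ of these = min[9, 8, -6] = -6.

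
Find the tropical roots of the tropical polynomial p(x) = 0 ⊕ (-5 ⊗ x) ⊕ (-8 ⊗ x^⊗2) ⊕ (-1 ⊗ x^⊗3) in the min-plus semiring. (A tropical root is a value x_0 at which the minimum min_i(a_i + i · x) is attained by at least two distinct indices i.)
Roots: {-7, 3, 5}

Each tropical root is a break point of the lower envelope of the lines y = a_i + i · x (there are 4 lines, with slopes 0, 1, ..., 3). Only the lines that attain the minimum somewhere contribute to roots; other lines are dominated. Here the surviving (envelope) indices are i = 3, i = 2, i = 1, i = 0.
Intersections between consecutive envelope lines give the roots: for adjacent envelope indices i < j the intersection is x = (a_i − a_j) / (j − i). Reading off the sorted break points: {-7, 3, 5}.
Verification: at each break x_0, at least two indices attain the minimum of min_i(a_i + i · x_0).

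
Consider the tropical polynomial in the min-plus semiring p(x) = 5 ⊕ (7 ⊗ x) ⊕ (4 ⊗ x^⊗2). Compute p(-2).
p(-2) = 0

A tropical monomial a ⊗ x^⊗i evaluates to a + i · x. Evaluating each term at x = -2:
  Term 0 contributes 5 + 0 · -2 = 5
  Term 1 contributes 7 + 1 · -2 = 5
  Term 2 contributes 4 + 2 · -2 = 0
p(-2) = ⊕ of these = min[5, 5, 0] = 0.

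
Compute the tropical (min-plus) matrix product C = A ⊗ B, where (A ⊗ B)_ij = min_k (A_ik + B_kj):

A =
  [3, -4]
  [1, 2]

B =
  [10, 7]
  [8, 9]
A ⊗ B =
  [4, 5]
  [10, 8]

Apply the min-plus product entry-by-entry:
  C[0][0] = min over k of (A[0][0] + B[0][0] = 3 + 10 = 13, A[0][1] + B[1][0] = -4 + 8 = 4) = 4 (attained at k = 1)
  C[0][1] = min over k of (A[0][0] + B[0][1] = 3 + 7 = 10, A[0][1] + B[1][1] = -4 + 9 = 5) = 5 (attained at k = 1)
  C[1][0] = min over k of (A[1][0] + B[0][0] = 1 + 10 = 11, A[1][1] + B[1][0] = 2 + 8 = 10) = 10 (attained at k = 1)
  C[1][1] = min over k of (A[1][0] + B[0][1] = 1 + 7 = 8, A[1][1] + B[1][1] = 2 + 9 = 11) = 8 (attained at k = 0)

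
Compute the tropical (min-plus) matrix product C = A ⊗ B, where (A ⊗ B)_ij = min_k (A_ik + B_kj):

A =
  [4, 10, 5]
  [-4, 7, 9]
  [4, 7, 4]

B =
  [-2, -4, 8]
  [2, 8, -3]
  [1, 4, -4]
A ⊗ B =
  [2, 0, 1]
  [-6, -8, 4]
  [2, 0, 0]

Apply the min-plus product entry-by-entry:
  C[0][0] = min over k of (A[0][0] + B[0][0] = 4 + -2 = 2, A[0][1] + B[1][0] = 10 + 2 = 12, A[0][2] + B[2][0] = 5 + 1 = 6) = 2 (attained at k = 0)
  C[0][1] = min over k of (A[0][0] + B[0][1] = 4 + -4 = 0, A[0][1] + B[1][1] = 10 + 8 = 18, A[0][2] + B[2][1] = 5 + 4 = 9) = 0 (attained at k = 0)
  C[0][2] = min over k of (A[0][0] + B[0][2] = 4 + 8 = 12, A[0][1] + B[1][2] = 10 + -3 = 7, A[0][2] + B[2][2] = 5 + -4 = 1) = 1 (attained at k = 2)
  C[1][0] = min over k of (A[1][0] + B[0][0] = -4 + -2 = -6, A[1][1] + B[1][0] = 7 + 2 = 9, A[1][2] + B[2][0] = 9 + 1 = 10) = -6 (attained at k = 0)
  C[1][1] = min over k of (A[1][0] + B[0][1] = -4 + -4 = -8, A[1][1] + B[1][1] = 7 + 8 = 15, A[1][2] + B[2][1] = 9 + 4 = 13) = -8 (attained at k = 0)
  C[1][2] = min over k of (A[1][0] + B[0][2] = -4 + 8 = 4, A[1][1] + B[1][2] = 7 + -3 = 4, A[1][2] + B[2][2] = 9 + -4 = 5) = 4 (attained at k = 0)
  C[2][0] = min over k of (A[2][0] + B[0][0] = 4 + -2 = 2, A[2][1] + B[1][0] = 7 + 2 = 9, A[2][2] + B[2][0] = 4 + 1 = 5) = 2 (attained at k = 0)
  C[2][1] = min over k of (A[2][0] + B[0][1] = 4 + -4 = 0, A[2][1] + B[1][1] = 7 + 8 = 15, A[2][2] + B[2][1] = 4 + 4 = 8) = 0 (attained at k = 0)
  C[2][2] = min over k of (A[2][0] + B[0][2] = 4 + 8 = 12, A[2][1] + B[1][2] = 7 + -3 = 4, A[2][2] + B[2][2] = 4 + -4 = 0) = 0 (attained at k = 2)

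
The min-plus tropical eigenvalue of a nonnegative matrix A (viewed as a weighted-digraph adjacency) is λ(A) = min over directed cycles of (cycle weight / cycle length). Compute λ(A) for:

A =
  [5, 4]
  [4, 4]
λ(A) = 4

Enumerate directed cycles and compute their means (weight / length). Sample:
  cycle 0 → 0: weight = 5, length = 1, mean = 5/1 ≈ 5.000
  cycle 1 → 1: weight = 4, length = 1, mean = 4/1 ≈ 4.000
  cycle 0 → 1 → 0: weight = 8, length = 2, mean = 8/2 ≈ 4.000
  cycle 1 → 0 → 1: weight = 8, length = 2, mean = 8/2 ≈ 4.000
Minimum mean = 4.000, attained e.g. along the cycle 1 → 1 with weight 4 and length 1. So λ(A) = 4/1 = 4.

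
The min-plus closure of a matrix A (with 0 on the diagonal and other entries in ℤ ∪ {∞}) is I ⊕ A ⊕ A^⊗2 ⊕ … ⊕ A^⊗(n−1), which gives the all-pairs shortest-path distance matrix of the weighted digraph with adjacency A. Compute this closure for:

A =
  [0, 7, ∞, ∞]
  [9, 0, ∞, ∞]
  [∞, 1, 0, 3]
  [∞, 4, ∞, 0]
Closure =
  [0, 7, ∞, ∞]
  [9, 0, ∞, ∞]
  [10, 1, 0, 3]
  [13, 4, ∞, 0]

This is the Floyd-Warshall all-pairs shortest-path computation. For each intermediate vertex k = 0, 1, …, 3, update dist[i][j] ← min(dist[i][j], dist[i][k] + dist[k][j]). The final matrix gives, for each (i, j), the minimum total weight of any directed path from i to j (possibly empty when i = j).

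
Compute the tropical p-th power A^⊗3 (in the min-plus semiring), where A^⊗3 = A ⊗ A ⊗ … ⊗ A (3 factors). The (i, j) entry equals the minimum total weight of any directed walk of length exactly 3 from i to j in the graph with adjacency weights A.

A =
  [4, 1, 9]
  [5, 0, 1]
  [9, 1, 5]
A^⊗3 =
  [6, 1, 2]
  [5, 0, 1]
  [6, 1, 2]

Each entry (A^⊗3)_ij equals the minimum over all length-3 walks i = v_0 → v_1 → … → v_3 = j of Σ_t A[v_t][v_{t+1}]. For example, for (i, j) = (0, 2) we minimise over 9 possible intermediate vertex sequences; the minimum is 2, attained along the walk 0 → 1 → 1 → 2.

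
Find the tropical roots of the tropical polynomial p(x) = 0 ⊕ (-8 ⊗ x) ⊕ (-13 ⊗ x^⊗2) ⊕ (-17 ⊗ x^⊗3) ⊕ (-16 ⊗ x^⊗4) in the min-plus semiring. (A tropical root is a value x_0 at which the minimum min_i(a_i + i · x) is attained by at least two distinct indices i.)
Roots: {-1, 4, 5, 8}

Each tropical root is a break point of the lower envelope of the lines y = a_i + i · x (there are 5 lines, with slopes 0, 1, ..., 4). Only the lines that attain the minimum somewhere contribute to roots; other lines are dominated. Here the surviving (envelope) indices are i = 4, i = 3, i = 2, i = 1, i = 0.
Intersections between consecutive envelope lines give the roots: for adjacent envelope indices i < j the intersection is x = (a_i − a_j) / (j − i). Reading off the sorted break points: {-1, 4, 5, 8}.
Verification: at each break x_0, at least two indices attain the minimum of min_i(a_i + i · x_0).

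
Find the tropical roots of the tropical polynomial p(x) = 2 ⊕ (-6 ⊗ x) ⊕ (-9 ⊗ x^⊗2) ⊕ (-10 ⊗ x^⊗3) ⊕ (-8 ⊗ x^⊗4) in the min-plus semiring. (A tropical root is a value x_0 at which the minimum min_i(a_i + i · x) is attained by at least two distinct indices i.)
Roots: {-2, 1, 3, 8}

Each tropical root is a break point of the lower envelope of the lines y = a_i + i · x (there are 5 lines, with slopes 0, 1, ..., 4). Only the lines that attain the minimum somewhere contribute to roots; other lines are dominated. Here the surviving (envelope) indices are i = 4, i = 3, i = 2, i = 1, i = 0.
Intersections between consecutive envelope lines give the roots: for adjacent envelope indices i < j the intersection is x = (a_i − a_j) / (j − i). Reading off the sorted break points: {-2, 1, 3, 8}.
Verification: at each break x_0, at least two indices attain the minimum of min_i(a_i + i · x_0).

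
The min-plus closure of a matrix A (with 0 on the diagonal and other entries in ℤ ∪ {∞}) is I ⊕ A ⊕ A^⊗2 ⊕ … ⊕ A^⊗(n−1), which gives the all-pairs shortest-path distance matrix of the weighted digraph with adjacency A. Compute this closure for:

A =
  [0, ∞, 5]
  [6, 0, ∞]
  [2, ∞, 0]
Closure =
  [0, ∞, 5]
  [6, 0, 11]
  [2, ∞, 0]

This is the Floyd-Warshall all-pairs shortest-path computation. For each intermediate vertex k = 0, 1, …, 2, update dist[i][j] ← min(dist[i][j], dist[i][k] + dist[k][j]). The final matrix gives, for each (i, j), the minimum total weight of any directed path from i to j (possibly empty when i = j).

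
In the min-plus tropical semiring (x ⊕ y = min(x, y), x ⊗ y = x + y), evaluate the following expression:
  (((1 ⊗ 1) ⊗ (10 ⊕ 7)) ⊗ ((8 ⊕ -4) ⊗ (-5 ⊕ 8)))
(((1 ⊗ 1) ⊗ (10 ⊕ 7)) ⊗ ((8 ⊕ -4) ⊗ (-5 ⊕ 8))) = 0

Expand innermost to outermost. Recall ⊕ takes the minimum of its arguments and ⊗ takes their sum. Working out the expression (((1 ⊗ 1) ⊗ (10 ⊕ 7)) ⊗ ((8 ⊕ -4) ⊗ (-5 ⊕ 8))) gives 0.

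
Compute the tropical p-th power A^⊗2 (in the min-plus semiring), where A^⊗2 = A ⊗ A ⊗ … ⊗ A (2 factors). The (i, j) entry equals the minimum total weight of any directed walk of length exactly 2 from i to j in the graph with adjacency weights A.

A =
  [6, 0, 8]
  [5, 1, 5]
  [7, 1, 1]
A^⊗2 =
  [5, 1, 5]
  [6, 2, 6]
  [6, 2, 2]

Each entry (A^⊗2)_ij equals the minimum over all length-2 walks i = v_0 → v_1 → … → v_2 = j of Σ_t A[v_t][v_{t+1}]. For example, for (i, j) = (0, 2) we minimise over 3 possible intermediate vertex sequences; the minimum is 5, attained along the walk 0 → 1 → 2.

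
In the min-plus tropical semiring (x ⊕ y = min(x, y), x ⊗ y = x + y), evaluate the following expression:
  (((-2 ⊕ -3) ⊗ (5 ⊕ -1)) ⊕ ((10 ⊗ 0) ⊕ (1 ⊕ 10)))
(((-2 ⊕ -3) ⊗ (5 ⊕ -1)) ⊕ ((10 ⊗ 0) ⊕ (1 ⊕ 10))) = -4

Expand innermost to outermost. Recall ⊕ takes the minimum of its arguments and ⊗ takes their sum. Working out the expression (((-2 ⊕ -3) ⊗ (5 ⊕ -1)) ⊕ ((10 ⊗ 0) ⊕ (1 ⊕ 10))) gives -4.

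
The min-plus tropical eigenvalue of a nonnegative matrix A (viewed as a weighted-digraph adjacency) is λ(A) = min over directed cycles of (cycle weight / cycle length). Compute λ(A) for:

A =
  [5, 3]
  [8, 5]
λ(A) = 5

Enumerate directed cycles and compute their means (weight / length). Sample:
  cycle 0 → 0: weight = 5, length = 1, mean = 5/1 ≈ 5.000
  cycle 1 → 1: weight = 5, length = 1, mean = 5/1 ≈ 5.000
  cycle 0 → 1 → 0: weight = 11, length = 2, mean = 11/2 ≈ 5.500
  cycle 1 → 0 → 1: weight = 11, length = 2, mean = 11/2 ≈ 5.500
Minimum mean = 5.000, attained e.g. along the cycle 0 → 0 with weight 5 and length 1. So λ(A) = 5/1 = 5.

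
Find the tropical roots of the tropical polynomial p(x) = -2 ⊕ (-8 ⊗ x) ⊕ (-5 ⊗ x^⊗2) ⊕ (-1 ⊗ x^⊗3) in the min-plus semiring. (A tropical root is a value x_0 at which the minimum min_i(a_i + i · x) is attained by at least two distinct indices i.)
Roots: {-4, -3, 6}

Each tropical root is a break point of the lower envelope of the lines y = a_i + i · x (there are 4 lines, with slopes 0, 1, ..., 3). Only the lines that attain the minimum somewhere contribute to roots; other lines are dominated. Here the surviving (envelope) indices are i = 3, i = 2, i = 1, i = 0.
Intersections between consecutive envelope lines give the roots: for adjacent envelope indices i < j the intersection is x = (a_i − a_j) / (j − i). Reading off the sorted break points: {-4, -3, 6}.
Verification: at each break x_0, at least two indices attain the minimum of min_i(a_i + i · x_0).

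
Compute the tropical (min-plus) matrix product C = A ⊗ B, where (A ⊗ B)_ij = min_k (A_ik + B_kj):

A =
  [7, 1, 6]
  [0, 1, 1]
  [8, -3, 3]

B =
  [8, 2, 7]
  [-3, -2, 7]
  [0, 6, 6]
A ⊗ B =
  [-2, -1, 8]
  [-2, -1, 7]
  [-6, -5, 4]

Apply the min-plus product entry-by-entry:
  C[0][0] = min over k of (A[0][0] + B[0][0] = 7 + 8 = 15, A[0][1] + B[1][0] = 1 + -3 = -2, A[0][2] + B[2][0] = 6 + 0 = 6) = -2 (attained at k = 1)
  C[0][1] = min over k of (A[0][0] + B[0][1] = 7 + 2 = 9, A[0][1] + B[1][1] = 1 + -2 = -1, A[0][2] + B[2][1] = 6 + 6 = 12) = -1 (attained at k = 1)
  C[0][2] = min over k of (A[0][0] + B[0][2] = 7 + 7 = 14, A[0][1] + B[1][2] = 1 + 7 = 8, A[0][2] + B[2][2] = 6 + 6 = 12) = 8 (attained at k = 1)
  C[1][0] = min over k of (A[1][0] + B[0][0] = 0 + 8 = 8, A[1][1] + B[1][0] = 1 + -3 = -2, A[1][2] + B[2][0] = 1 + 0 = 1) = -2 (attained at k = 1)
  C[1][1] = min over k of (A[1][0] + B[0][1] = 0 + 2 = 2, A[1][1] + B[1][1] = 1 + -2 = -1, A[1][2] + B[2][1] = 1 + 6 = 7) = -1 (attained at k = 1)
  C[1][2] = min over k of (A[1][0] + B[0][2] = 0 + 7 = 7, A[1][1] + B[1][2] = 1 + 7 = 8, A[1][2] + B[2][2] = 1 + 6 = 7) = 7 (attained at k = 0)
  C[2][0] = min over k of (A[2][0] + B[0][0] = 8 + 8 = 16, A[2][1] + B[1][0] = -3 + -3 = -6, A[2][2] + B[2][0] = 3 + 0 = 3) = -6 (attained at k = 1)
  C[2][1] = min over k of (A[2][0] + B[0][1] = 8 + 2 = 10, A[2][1] + B[1][1] = -3 + -2 = -5, A[2][2] + B[2][1] = 3 + 6 = 9) = -5 (attained at k = 1)
  C[2][2] = min over k of (A[2][0] + B[0][2] = 8 + 7 = 15, A[2][1] + B[1][2] = -3 + 7 = 4, A[2][2] + B[2][2] = 3 + 6 = 9) = 4 (attained at k = 1)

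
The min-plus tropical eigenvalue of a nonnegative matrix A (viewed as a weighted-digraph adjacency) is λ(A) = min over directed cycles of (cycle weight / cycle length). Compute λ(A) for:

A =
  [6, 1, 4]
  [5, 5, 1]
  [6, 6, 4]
λ(A) = 8/3

Enumerate directed cycles and compute their means (weight / length). Sample:
  cycle 0 → 0: weight = 6, length = 1, mean = 6/1 ≈ 6.000
  cycle 1 → 1: weight = 5, length = 1, mean = 5/1 ≈ 5.000
  cycle 2 → 2: weight = 4, length = 1, mean = 4/1 ≈ 4.000
  cycle 0 → 1 → 0: weight = 6, length = 2, mean = 6/2 ≈ 3.000
  cycle 0 → 2 → 0: weight = 10, length = 2, mean = 10/2 ≈ 5.000
  cycle 1 → 0 → 1: weight = 6, length = 2, mean = 6/2 ≈ 3.000
Minimum mean = 2.667, attained e.g. along the cycle 0 → 1 → 2 → 0 with weight 8 and length 3. So λ(A) = 8/3 = 8/3.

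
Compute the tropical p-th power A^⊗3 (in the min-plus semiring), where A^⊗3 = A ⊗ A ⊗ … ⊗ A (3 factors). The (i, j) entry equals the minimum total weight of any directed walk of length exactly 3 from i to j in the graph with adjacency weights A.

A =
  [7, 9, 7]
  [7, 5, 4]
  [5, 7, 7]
A^⊗3 =
  [18, 19, 18]
  [14, 15, 14]
  [16, 17, 16]

Each entry (A^⊗3)_ij equals the minimum over all length-3 walks i = v_0 → v_1 → … → v_3 = j of Σ_t A[v_t][v_{t+1}]. For example, for (i, j) = (0, 2) we minimise over 9 possible intermediate vertex sequences; the minimum is 18, attained along the walk 0 → 1 → 1 → 2.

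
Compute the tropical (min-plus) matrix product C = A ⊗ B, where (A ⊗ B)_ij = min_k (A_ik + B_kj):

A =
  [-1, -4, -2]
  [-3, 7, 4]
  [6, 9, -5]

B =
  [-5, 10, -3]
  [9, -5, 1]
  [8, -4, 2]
A ⊗ B =
  [-6, -9, -4]
  [-8, 0, -6]
  [1, -9, -3]

Apply the min-plus product entry-by-entry:
  C[0][0] = min over k of (A[0][0] + B[0][0] = -1 + -5 = -6, A[0][1] + B[1][0] = -4 + 9 = 5, A[0][2] + B[2][0] = -2 + 8 = 6) = -6 (attained at k = 0)
  C[0][1] = min over k of (A[0][0] + B[0][1] = -1 + 10 = 9, A[0][1] + B[1][1] = -4 + -5 = -9, A[0][2] + B[2][1] = -2 + -4 = -6) = -9 (attained at k = 1)
  C[0][2] = min over k of (A[0][0] + B[0][2] = -1 + -3 = -4, A[0][1] + B[1][2] = -4 + 1 = -3, A[0][2] + B[2][2] = -2 + 2 = 0) = -4 (attained at k = 0)
  C[1][0] = min over k of (A[1][0] + B[0][0] = -3 + -5 = -8, A[1][1] + B[1][0] = 7 + 9 = 16, A[1][2] + B[2][0] = 4 + 8 = 12) = -8 (attained at k = 0)
  C[1][1] = min over k of (A[1][0] + B[0][1] = -3 + 10 = 7, A[1][1] + B[1][1] = 7 + -5 = 2, A[1][2] + B[2][1] = 4 + -4 = 0) = 0 (attained at k = 2)
  C[1][2] = min over k of (A[1][0] + B[0][2] = -3 + -3 = -6, A[1][1] + B[1][2] = 7 + 1 = 8, A[1][2] + B[2][2] = 4 + 2 = 6) = -6 (attained at k = 0)
  C[2][0] = min over k of (A[2][0] + B[0][0] = 6 + -5 = 1, A[2][1] + B[1][0] = 9 + 9 = 18, A[2][2] + B[2][0] = -5 + 8 = 3) = 1 (attained at k = 0)
  C[2][1] = min over k of (A[2][0] + B[0][1] = 6 + 10 = 16, A[2][1] + B[1][1] = 9 + -5 = 4, A[2][2] + B[2][1] = -5 + -4 = -9) = -9 (attained at k = 2)
  C[2][2] = min over k of (A[2][0] + B[0][2] = 6 + -3 = 3, A[2][1] + B[1][2] = 9 + 1 = 10, A[2][2] + B[2][2] = -5 + 2 = -3) = -3 (attained at k = 2)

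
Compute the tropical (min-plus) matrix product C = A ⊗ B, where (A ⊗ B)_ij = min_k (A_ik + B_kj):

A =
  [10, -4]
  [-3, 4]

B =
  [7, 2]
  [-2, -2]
A ⊗ B =
  [-6, -6]
  [2, -1]

Apply the min-plus product entry-by-entry:
  C[0][0] = min over k of (A[0][0] + B[0][0] = 10 + 7 = 17, A[0][1] + B[1][0] = -4 + -2 = -6) = -6 (attained at k = 1)
  C[0][1] = min over k of (A[0][0] + B[0][1] = 10 + 2 = 12, A[0][1] + B[1][1] = -4 + -2 = -6) = -6 (attained at k = 1)
  C[1][0] = min over k of (A[1][0] + B[0][0] = -3 + 7 = 4, A[1][1] + B[1][0] = 4 + -2 = 2) = 2 (attained at k = 1)
  C[1][1] = min over k of (A[1][0] + B[0][1] = -3 + 2 = -1, A[1][1] + B[1][1] = 4 + -2 = 2) = -1 (attained at k = 0)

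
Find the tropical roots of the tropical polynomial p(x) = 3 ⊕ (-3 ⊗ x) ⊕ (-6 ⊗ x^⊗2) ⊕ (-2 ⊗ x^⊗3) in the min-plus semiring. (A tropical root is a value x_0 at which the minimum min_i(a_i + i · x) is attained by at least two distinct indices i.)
Roots: {-4, 3, 6}

Each tropical root is a break point of the lower envelope of the lines y = a_i + i · x (there are 4 lines, with slopes 0, 1, ..., 3). Only the lines that attain the minimum somewhere contribute to roots; other lines are dominated. Here the surviving (envelope) indices are i = 3, i = 2, i = 1, i = 0.
Intersections between consecutive envelope lines give the roots: for adjacent envelope indices i < j the intersection is x = (a_i − a_j) / (j − i). Reading off the sorted break points: {-4, 3, 6}.
Verification: at each break x_0, at least two indices attain the minimum of min_i(a_i + i · x_0).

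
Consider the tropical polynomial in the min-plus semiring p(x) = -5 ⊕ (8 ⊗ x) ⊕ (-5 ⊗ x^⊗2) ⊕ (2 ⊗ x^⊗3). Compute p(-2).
p(-2) = -9

A tropical monomial a ⊗ x^⊗i evaluates to a + i · x. Evaluating each term at x = -2:
  Term 0 contributes -5 + 0 · -2 = -5
  Term 1 contributes 8 + 1 · -2 = 6
  Term 2 contributes -5 + 2 · -2 = -9
  Term 3 contributes 2 + 3 · -2 = -4
p(-2) = ⊕ of these = min[-5, 6, -9, -4] = -9.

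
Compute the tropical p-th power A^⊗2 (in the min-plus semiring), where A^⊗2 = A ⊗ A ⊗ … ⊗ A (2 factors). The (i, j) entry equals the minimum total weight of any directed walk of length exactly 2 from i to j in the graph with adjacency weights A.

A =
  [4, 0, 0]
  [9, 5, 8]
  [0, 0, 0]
A^⊗2 =
  [0, 0, 0]
  [8, 8, 8]
  [0, 0, 0]

Each entry (A^⊗2)_ij equals the minimum over all length-2 walks i = v_0 → v_1 → … → v_2 = j of Σ_t A[v_t][v_{t+1}]. For example, for (i, j) = (0, 2) we minimise over 3 possible intermediate vertex sequences; the minimum is 0, attained along the walk 0 → 2 → 2.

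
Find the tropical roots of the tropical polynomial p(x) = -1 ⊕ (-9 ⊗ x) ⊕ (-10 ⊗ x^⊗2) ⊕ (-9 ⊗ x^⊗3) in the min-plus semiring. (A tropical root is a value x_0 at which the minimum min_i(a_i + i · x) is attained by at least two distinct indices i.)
Roots: {-1, 1, 8}

Each tropical root is a break point of the lower envelope of the lines y = a_i + i · x (there are 4 lines, with slopes 0, 1, ..., 3). Only the lines that attain the minimum somewhere contribute to roots; other lines are dominated. Here the surviving (envelope) indices are i = 3, i = 2, i = 1, i = 0.
Intersections between consecutive envelope lines give the roots: for adjacent envelope indices i < j the intersection is x = (a_i − a_j) / (j − i). Reading off the sorted break points: {-1, 1, 8}.
Verification: at each break x_0, at least two indices attain the minimum of min_i(a_i + i · x_0).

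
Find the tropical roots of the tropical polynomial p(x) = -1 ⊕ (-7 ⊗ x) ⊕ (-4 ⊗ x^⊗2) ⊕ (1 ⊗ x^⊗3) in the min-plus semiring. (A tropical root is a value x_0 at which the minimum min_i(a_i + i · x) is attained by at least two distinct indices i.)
Roots: {-5, -3, 6}

Each tropical root is a break point of the lower envelope of the lines y = a_i + i · x (there are 4 lines, with slopes 0, 1, ..., 3). Only the lines that attain the minimum somewhere contribute to roots; other lines are dominated. Here the surviving (envelope) indices are i = 3, i = 2, i = 1, i = 0.
Intersections between consecutive envelope lines give the roots: for adjacent envelope indices i < j the intersection is x = (a_i − a_j) / (j − i). Reading off the sorted break points: {-5, -3, 6}.
Verification: at each break x_0, at least two indices attain the minimum of min_i(a_i + i · x_0).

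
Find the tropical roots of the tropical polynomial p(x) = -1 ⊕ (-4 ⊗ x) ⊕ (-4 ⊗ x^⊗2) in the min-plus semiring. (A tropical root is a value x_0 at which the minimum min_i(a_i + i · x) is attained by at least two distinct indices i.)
Roots: {0, 3}

Each tropical root is a break point of the lower envelope of the lines y = a_i + i · x (there are 3 lines, with slopes 0, 1, ..., 2). Only the lines that attain the minimum somewhere contribute to roots; other lines are dominated. Here the surviving (envelope) indices are i = 2, i = 1, i = 0.
Intersections between consecutive envelope lines give the roots: for adjacent envelope indices i < j the intersection is x = (a_i − a_j) / (j − i). Reading off the sorted break points: {0, 3}.
Verification: at each break x_0, at least two indices attain the minimum of min_i(a_i + i · x_0).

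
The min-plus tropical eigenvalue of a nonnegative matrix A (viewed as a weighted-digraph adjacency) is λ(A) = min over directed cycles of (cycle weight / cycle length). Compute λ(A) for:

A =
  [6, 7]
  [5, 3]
λ(A) = 3

Enumerate directed cycles and compute their means (weight / length). Sample:
  cycle 0 → 0: weight = 6, length = 1, mean = 6/1 ≈ 6.000
  cycle 1 → 1: weight = 3, length = 1, mean = 3/1 ≈ 3.000
  cycle 0 → 1 → 0: weight = 12, length = 2, mean = 12/2 ≈ 6.000
  cycle 1 → 0 → 1: weight = 12, length = 2, mean = 12/2 ≈ 6.000
Minimum mean = 3.000, attained e.g. along the cycle 1 → 1 with weight 3 and length 1. So λ(A) = 3/1 = 3.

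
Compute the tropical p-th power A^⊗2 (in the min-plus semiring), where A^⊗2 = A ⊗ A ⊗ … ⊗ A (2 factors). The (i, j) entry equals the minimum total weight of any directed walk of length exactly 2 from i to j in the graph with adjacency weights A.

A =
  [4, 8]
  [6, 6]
A^⊗2 =
  [8, 12]
  [10, 12]

Each entry (A^⊗2)_ij equals the minimum over all length-2 walks i = v_0 → v_1 → … → v_2 = j of Σ_t A[v_t][v_{t+1}]. For example, for (i, j) = (0, 1) we minimise over 2 possible intermediate vertex sequences; the minimum is 12, attained along the walk 0 → 0 → 1.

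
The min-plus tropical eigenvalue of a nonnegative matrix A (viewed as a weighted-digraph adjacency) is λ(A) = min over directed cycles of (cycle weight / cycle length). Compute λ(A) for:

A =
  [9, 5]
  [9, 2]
λ(A) = 2

Enumerate directed cycles and compute their means (weight / length). Sample:
  cycle 0 → 0: weight = 9, length = 1, mean = 9/1 ≈ 9.000
  cycle 1 → 1: weight = 2, length = 1, mean = 2/1 ≈ 2.000
  cycle 0 → 1 → 0: weight = 14, length = 2, mean = 14/2 ≈ 7.000
  cycle 1 → 0 → 1: weight = 14, length = 2, mean = 14/2 ≈ 7.000
Minimum mean = 2.000, attained e.g. along the cycle 1 → 1 with weight 2 and length 1. So λ(A) = 2/1 = 2.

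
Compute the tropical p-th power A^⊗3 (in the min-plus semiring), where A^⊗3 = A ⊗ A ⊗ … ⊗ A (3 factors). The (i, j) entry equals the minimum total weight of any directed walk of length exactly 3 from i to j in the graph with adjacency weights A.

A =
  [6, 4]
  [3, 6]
A^⊗3 =
  [13, 11]
  [10, 13]

Each entry (A^⊗3)_ij equals the minimum over all length-3 walks i = v_0 → v_1 → … → v_3 = j of Σ_t A[v_t][v_{t+1}]. For example, for (i, j) = (0, 1) we minimise over 4 possible intermediate vertex sequences; the minimum is 11, attained along the walk 0 → 1 → 0 → 1.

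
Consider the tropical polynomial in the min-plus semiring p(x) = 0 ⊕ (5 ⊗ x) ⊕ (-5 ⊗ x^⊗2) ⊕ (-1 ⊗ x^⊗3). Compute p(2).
p(2) = -1

A tropical monomial a ⊗ x^⊗i evaluates to a + i · x. Evaluating each term at x = 2:
  Term 0 contributes 0 + 0 · 2 = 0
  Term 1 contributes 5 + 1 · 2 = 7
  Term 2 contributes -5 + 2 · 2 = -1
  Term 3 contributes -1 + 3 · 2 = 5
p(2) = ⊕ of these = min[0, 7, -1, 5] = -1.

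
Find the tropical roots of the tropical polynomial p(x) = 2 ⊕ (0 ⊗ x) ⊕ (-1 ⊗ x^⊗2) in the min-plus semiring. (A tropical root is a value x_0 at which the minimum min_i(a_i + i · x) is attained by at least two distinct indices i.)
Roots: {1, 2}

Each tropical root is a break point of the lower envelope of the lines y = a_i + i · x (there are 3 lines, with slopes 0, 1, ..., 2). Only the lines that attain the minimum somewhere contribute to roots; other lines are dominated. Here the surviving (envelope) indices are i = 2, i = 1, i = 0.
Intersections between consecutive envelope lines give the roots: for adjacent envelope indices i < j the intersection is x = (a_i − a_j) / (j − i). Reading off the sorted break points: {1, 2}.
Verification: at each break x_0, at least two indices attain the minimum of min_i(a_i + i · x_0).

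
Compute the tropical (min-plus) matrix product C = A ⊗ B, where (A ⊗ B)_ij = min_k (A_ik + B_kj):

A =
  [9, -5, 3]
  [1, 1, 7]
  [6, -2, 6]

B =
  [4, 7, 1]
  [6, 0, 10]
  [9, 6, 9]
A ⊗ B =
  [1, -5, 5]
  [5, 1, 2]
  [4, -2, 7]

Apply the min-plus product entry-by-entry:
  C[0][0] = min over k of (A[0][0] + B[0][0] = 9 + 4 = 13, A[0][1] + B[1][0] = -5 + 6 = 1, A[0][2] + B[2][0] = 3 + 9 = 12) = 1 (attained at k = 1)
  C[0][1] = min over k of (A[0][0] + B[0][1] = 9 + 7 = 16, A[0][1] + B[1][1] = -5 + 0 = -5, A[0][2] + B[2][1] = 3 + 6 = 9) = -5 (attained at k = 1)
  C[0][2] = min over k of (A[0][0] + B[0][2] = 9 + 1 = 10, A[0][1] + B[1][2] = -5 + 10 = 5, A[0][2] + B[2][2] = 3 + 9 = 12) = 5 (attained at k = 1)
  C[1][0] = min over k of (A[1][0] + B[0][0] = 1 + 4 = 5, A[1][1] + B[1][0] = 1 + 6 = 7, A[1][2] + B[2][0] = 7 + 9 = 16) = 5 (attained at k = 0)
  C[1][1] = min over k of (A[1][0] + B[0][1] = 1 + 7 = 8, A[1][1] + B[1][1] = 1 + 0 = 1, A[1][2] + B[2][1] = 7 + 6 = 13) = 1 (attained at k = 1)
  C[1][2] = min over k of (A[1][0] + B[0][2] = 1 + 1 = 2, A[1][1] + B[1][2] = 1 + 10 = 11, A[1][2] + B[2][2] = 7 + 9 = 16) = 2 (attained at k = 0)
  C[2][0] = min over k of (A[2][0] + B[0][0] = 6 + 4 = 10, A[2][1] + B[1][0] = -2 + 6 = 4, A[2][2] + B[2][0] = 6 + 9 = 15) = 4 (attained at k = 1)
  C[2][1] = min over k of (A[2][0] + B[0][1] = 6 + 7 = 13, A[2][1] + B[1][1] = -2 + 0 = -2, A[2][2] + B[2][1] = 6 + 6 = 12) = -2 (attained at k = 1)
  C[2][2] = min over k of (A[2][0] + B[0][2] = 6 + 1 = 7, A[2][1] + B[1][2] = -2 + 10 = 8, A[2][2] + B[2][2] = 6 + 9 = 15) = 7 (attained at k = 0)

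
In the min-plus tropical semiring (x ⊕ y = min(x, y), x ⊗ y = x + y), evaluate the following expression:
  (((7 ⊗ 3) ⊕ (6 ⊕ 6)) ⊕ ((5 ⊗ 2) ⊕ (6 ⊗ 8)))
(((7 ⊗ 3) ⊕ (6 ⊕ 6)) ⊕ ((5 ⊗ 2) ⊕ (6 ⊗ 8))) = 6

Expand innermost to outermost. Recall ⊕ takes the minimum of its arguments and ⊗ takes their sum. Working out the expression (((7 ⊗ 3) ⊕ (6 ⊕ 6)) ⊕ ((5 ⊗ 2) ⊕ (6 ⊗ 8))) gives 6.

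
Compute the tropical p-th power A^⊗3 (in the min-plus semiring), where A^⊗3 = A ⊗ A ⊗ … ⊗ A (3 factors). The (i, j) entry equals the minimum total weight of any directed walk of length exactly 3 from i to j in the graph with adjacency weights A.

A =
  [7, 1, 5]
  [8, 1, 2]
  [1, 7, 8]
A^⊗3 =
  [4, 3, 4]
  [4, 3, 4]
  [7, 3, 4]

Each entry (A^⊗3)_ij equals the minimum over all length-3 walks i = v_0 → v_1 → … → v_3 = j of Σ_t A[v_t][v_{t+1}]. For example, for (i, j) = (0, 2) we minimise over 9 possible intermediate vertex sequences; the minimum is 4, attained along the walk 0 → 1 → 1 → 2.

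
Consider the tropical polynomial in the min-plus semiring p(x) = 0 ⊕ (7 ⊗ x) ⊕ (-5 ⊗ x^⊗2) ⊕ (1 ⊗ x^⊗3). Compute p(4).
p(4) = 0

A tropical monomial a ⊗ x^⊗i evaluates to a + i · x. Evaluating each term at x = 4:
  Term 0 contributes 0 + 0 · 4 = 0
  Term 1 contributes 7 + 1 · 4 = 11
  Term 2 contributes -5 + 2 · 4 = 3
  Term 3 contributes 1 + 3 · 4 = 13
p(4) = ⊕ of these = min[0, 11, 3, 13] = 0.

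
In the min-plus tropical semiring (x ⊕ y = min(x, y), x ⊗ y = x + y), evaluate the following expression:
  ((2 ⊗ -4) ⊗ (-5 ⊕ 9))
((2 ⊗ -4) ⊗ (-5 ⊕ 9)) = -7

Expand innermost to outermost. Recall ⊕ takes the minimum of its arguments and ⊗ takes their sum. Working out the expression ((2 ⊗ -4) ⊗ (-5 ⊕ 9)) gives -7.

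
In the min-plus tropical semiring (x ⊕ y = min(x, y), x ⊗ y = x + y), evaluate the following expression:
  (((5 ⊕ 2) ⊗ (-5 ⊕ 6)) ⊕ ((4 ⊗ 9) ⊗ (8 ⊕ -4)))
(((5 ⊕ 2) ⊗ (-5 ⊕ 6)) ⊕ ((4 ⊗ 9) ⊗ (8 ⊕ -4))) = -3

Expand innermost to outermost. Recall ⊕ takes the minimum of its arguments and ⊗ takes their sum. Working out the expression (((5 ⊕ 2) ⊗ (-5 ⊕ 6)) ⊕ ((4 ⊗ 9) ⊗ (8 ⊕ -4))) gives -3.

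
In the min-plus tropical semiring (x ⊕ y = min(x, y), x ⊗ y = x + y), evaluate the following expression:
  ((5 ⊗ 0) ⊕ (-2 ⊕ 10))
((5 ⊗ 0) ⊕ (-2 ⊕ 10)) = -2

Expand innermost to outermost. Recall ⊕ takes the minimum of its arguments and ⊗ takes their sum. Working out the expression ((5 ⊗ 0) ⊕ (-2 ⊕ 10)) gives -2.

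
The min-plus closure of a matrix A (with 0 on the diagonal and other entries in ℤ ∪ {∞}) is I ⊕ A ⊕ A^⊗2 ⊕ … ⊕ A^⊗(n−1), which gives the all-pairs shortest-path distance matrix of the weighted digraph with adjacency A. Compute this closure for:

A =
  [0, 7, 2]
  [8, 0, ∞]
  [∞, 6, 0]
Closure =
  [0, 7, 2]
  [8, 0, 10]
  [14, 6, 0]

This is the Floyd-Warshall all-pairs shortest-path computation. For each intermediate vertex k = 0, 1, …, 2, update dist[i][j] ← min(dist[i][j], dist[i][k] + dist[k][j]). The final matrix gives, for each (i, j), the minimum total weight of any directed path from i to j (possibly empty when i = j).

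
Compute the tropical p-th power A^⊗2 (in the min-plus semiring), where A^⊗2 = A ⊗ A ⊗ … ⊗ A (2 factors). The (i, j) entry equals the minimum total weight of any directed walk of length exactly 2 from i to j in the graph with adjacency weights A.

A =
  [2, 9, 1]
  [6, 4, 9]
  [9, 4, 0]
A^⊗2 =
  [4, 5, 1]
  [8, 8, 7]
  [9, 4, 0]

Each entry (A^⊗2)_ij equals the minimum over all length-2 walks i = v_0 → v_1 → … → v_2 = j of Σ_t A[v_t][v_{t+1}]. For example, for (i, j) = (0, 2) we minimise over 3 possible intermediate vertex sequences; the minimum is 1, attained along the walk 0 → 2 → 2.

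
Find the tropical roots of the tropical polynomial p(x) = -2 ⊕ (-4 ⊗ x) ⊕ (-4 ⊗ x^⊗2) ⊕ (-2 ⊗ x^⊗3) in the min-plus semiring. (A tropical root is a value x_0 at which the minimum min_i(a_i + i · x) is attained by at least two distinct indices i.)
Roots: {-2, 0, 2}

Each tropical root is a break point of the lower envelope of the lines y = a_i + i · x (there are 4 lines, with slopes 0, 1, ..., 3). Only the lines that attain the minimum somewhere contribute to roots; other lines are dominated. Here the surviving (envelope) indices are i = 3, i = 2, i = 1, i = 0.
Intersections between consecutive envelope lines give the roots: for adjacent envelope indices i < j the intersection is x = (a_i − a_j) / (j − i). Reading off the sorted break points: {-2, 0, 2}.
Verification: at each break x_0, at least two indices attain the minimum of min_i(a_i + i · x_0).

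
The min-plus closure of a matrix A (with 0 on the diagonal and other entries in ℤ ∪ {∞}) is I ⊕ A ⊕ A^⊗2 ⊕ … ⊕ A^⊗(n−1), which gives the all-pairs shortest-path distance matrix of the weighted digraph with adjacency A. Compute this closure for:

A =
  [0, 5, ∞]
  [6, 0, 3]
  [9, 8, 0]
Closure =
  [0, 5, 8]
  [6, 0, 3]
  [9, 8, 0]

This is the Floyd-Warshall all-pairs shortest-path computation. For each intermediate vertex k = 0, 1, …, 2, update dist[i][j] ← min(dist[i][j], dist[i][k] + dist[k][j]). The final matrix gives, for each (i, j), the minimum total weight of any directed path from i to j (possibly empty when i = j).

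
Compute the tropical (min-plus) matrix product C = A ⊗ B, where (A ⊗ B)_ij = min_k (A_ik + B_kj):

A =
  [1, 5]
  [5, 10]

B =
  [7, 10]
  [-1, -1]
A ⊗ B =
  [4, 4]
  [9, 9]

Apply the min-plus product entry-by-entry:
  C[0][0] = min over k of (A[0][0] + B[0][0] = 1 + 7 = 8, A[0][1] + B[1][0] = 5 + -1 = 4) = 4 (attained at k = 1)
  C[0][1] = min over k of (A[0][0] + B[0][1] = 1 + 10 = 11, A[0][1] + B[1][1] = 5 + -1 = 4) = 4 (attained at k = 1)
  C[1][0] = min over k of (A[1][0] + B[0][0] = 5 + 7 = 12, A[1][1] + B[1][0] = 10 + -1 = 9) = 9 (attained at k = 1)
  C[1][1] = min over k of (A[1][0] + B[0][1] = 5 + 10 = 15, A[1][1] + B[1][1] = 10 + -1 = 9) = 9 (attained at k = 1)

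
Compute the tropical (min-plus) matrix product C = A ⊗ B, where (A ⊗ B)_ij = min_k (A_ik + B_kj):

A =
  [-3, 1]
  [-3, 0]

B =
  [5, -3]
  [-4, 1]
A ⊗ B =
  [-3, -6]
  [-4, -6]

Apply the min-plus product entry-by-entry:
  C[0][0] = min over k of (A[0][0] + B[0][0] = -3 + 5 = 2, A[0][1] + B[1][0] = 1 + -4 = -3) = -3 (attained at k = 1)
  C[0][1] = min over k of (A[0][0] + B[0][1] = -3 + -3 = -6, A[0][1] + B[1][1] = 1 + 1 = 2) = -6 (attained at k = 0)
  C[1][0] = min over k of (A[1][0] + B[0][0] = -3 + 5 = 2, A[1][1] + B[1][0] = 0 + -4 = -4) = -4 (attained at k = 1)
  C[1][1] = min over k of (A[1][0] + B[0][1] = -3 + -3 = -6, A[1][1] + B[1][1] = 0 + 1 = 1) = -6 (attained at k = 0)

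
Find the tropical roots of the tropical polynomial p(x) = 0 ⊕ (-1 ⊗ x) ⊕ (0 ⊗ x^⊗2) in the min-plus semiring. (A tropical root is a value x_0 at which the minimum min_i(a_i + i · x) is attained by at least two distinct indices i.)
Roots: {-1, 1}

Each tropical root is a break point of the lower envelope of the lines y = a_i + i · x (there are 3 lines, with slopes 0, 1, ..., 2). Only the lines that attain the minimum somewhere contribute to roots; other lines are dominated. Here the surviving (envelope) indices are i = 2, i = 1, i = 0.
Intersections between consecutive envelope lines give the roots: for adjacent envelope indices i < j the intersection is x = (a_i − a_j) / (j − i). Reading off the sorted break points: {-1, 1}.
Verification: at each break x_0, at least two indices attain the minimum of min_i(a_i + i · x_0).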